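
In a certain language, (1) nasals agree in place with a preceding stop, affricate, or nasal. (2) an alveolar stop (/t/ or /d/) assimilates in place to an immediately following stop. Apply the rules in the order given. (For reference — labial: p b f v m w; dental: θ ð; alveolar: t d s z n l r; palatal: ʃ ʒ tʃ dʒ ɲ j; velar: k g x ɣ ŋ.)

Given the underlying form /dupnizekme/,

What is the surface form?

[dupmizekŋe]

Rule 1: /n/ after /p/ (labial) → [m]
Rule 1: /m/ after /k/ (velar) → [ŋ]
After rule 1: dupmizekŋe
Rule 2: no segment meets the rule's conditions; no change.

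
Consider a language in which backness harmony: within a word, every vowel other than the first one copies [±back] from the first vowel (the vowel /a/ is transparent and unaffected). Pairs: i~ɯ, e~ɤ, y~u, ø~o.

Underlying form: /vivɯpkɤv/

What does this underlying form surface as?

/ɯ/ harmonizes with /i/ ([-back]) → [i]
/ɤ/ harmonizes with /i/ ([-back]) → [e]

[vivipkev]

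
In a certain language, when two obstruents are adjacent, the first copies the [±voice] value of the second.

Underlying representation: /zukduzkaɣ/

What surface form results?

/k/ before /d/ (voiced) → [g]
/z/ before /k/ (voiceless) → [s]

[zugduskaɣ]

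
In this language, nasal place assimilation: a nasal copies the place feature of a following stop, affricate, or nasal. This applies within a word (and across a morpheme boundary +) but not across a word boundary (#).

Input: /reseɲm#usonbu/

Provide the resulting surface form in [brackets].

[resemm#usombu]

/ɲ/ before /m/ (labial) → [m]
/n/ before /b/ (labial) → [m]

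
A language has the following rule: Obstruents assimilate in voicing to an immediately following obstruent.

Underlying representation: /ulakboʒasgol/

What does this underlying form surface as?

[ulagboʒazgol]

/k/ before /b/ (voiced) → [g]
/s/ before /g/ (voiced) → [z]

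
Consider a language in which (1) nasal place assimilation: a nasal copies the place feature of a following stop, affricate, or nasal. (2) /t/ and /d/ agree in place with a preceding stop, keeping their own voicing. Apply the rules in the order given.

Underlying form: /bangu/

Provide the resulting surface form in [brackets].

[baŋgu]

Rule 1: /n/ before /g/ (velar) → [ŋ]
After rule 1: baŋgu
Rule 2: no segment meets the rule's conditions; no change.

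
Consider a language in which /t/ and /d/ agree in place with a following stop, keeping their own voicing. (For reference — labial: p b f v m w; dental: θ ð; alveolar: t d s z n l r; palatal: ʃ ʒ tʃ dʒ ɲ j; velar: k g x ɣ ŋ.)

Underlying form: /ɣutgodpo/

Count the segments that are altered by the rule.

/t/ before /g/ (velar) → [k]
/d/ before /p/ (labial) → [b]
2 segments change.

2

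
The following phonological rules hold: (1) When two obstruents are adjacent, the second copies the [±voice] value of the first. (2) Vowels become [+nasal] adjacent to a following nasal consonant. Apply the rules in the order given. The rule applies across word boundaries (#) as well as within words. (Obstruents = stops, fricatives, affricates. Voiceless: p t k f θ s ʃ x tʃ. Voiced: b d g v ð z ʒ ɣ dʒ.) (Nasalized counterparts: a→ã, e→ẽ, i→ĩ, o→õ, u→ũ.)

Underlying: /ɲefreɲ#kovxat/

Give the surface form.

[ɲefrẽɲ#kovɣat]

Rule 1: /x/ after /v/ (voiced) → [ɣ]
After rule 1: ɲefreɲ#kovɣat
Rule 2: /e/ before nasal /ɲ/ → [ẽ]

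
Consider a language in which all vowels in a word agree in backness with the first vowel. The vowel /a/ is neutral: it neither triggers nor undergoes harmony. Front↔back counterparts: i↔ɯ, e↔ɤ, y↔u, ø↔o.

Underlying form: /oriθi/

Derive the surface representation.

[orɯθɯ]

/i/ harmonizes with /o/ ([+back]) → [ɯ]
/i/ harmonizes with /o/ ([+back]) → [ɯ]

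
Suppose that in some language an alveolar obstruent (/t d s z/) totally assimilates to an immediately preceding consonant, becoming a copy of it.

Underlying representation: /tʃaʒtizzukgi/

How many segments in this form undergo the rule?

/t/ after /ʒ/ → [ʒ] (total assimilation)
1 segment changes.

1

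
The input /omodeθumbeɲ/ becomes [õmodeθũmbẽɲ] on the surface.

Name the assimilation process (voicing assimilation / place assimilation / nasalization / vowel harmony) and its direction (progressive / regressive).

/o/→[õ] /u/→[ũ] /e/→[ẽ].
Each target copies a feature from the following segment, so the direction is regressive.

nasalization, regressive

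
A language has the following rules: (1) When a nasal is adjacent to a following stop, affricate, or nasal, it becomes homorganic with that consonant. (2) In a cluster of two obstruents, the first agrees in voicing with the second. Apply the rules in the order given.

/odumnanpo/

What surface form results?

[odunnampo]

Rule 1: /m/ before /n/ (alveolar) → [n]
Rule 1: /n/ before /p/ (labial) → [m]
After rule 1: odunnampo
Rule 2: no segment meets the rule's conditions; no change.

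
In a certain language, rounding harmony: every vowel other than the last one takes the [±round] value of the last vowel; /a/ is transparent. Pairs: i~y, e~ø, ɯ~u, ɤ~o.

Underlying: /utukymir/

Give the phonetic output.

/u/ harmonizes with /i/ ([-round]) → [ɯ]
/u/ harmonizes with /i/ ([-round]) → [ɯ]
/y/ harmonizes with /i/ ([-round]) → [i]

[ɯtɯkimir]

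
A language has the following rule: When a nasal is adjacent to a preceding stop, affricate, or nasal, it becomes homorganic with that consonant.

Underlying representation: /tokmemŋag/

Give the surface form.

/m/ after /k/ (velar) → [ŋ]
/ŋ/ after /m/ (labial) → [m]

[tokŋemmag]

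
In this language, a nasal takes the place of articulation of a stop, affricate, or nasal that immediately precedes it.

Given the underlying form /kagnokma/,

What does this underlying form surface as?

/n/ after /g/ (velar) → [ŋ]
/m/ after /k/ (velar) → [ŋ]

[kagŋokŋa]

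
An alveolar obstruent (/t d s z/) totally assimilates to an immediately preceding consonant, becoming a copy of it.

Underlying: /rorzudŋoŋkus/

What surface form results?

[rorrudŋoŋkus]

/z/ after /r/ → [r] (total assimilation)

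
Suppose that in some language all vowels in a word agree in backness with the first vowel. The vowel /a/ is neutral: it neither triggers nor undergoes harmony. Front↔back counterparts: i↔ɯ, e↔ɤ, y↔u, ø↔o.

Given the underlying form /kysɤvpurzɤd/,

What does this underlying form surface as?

[kysevpyrzed]

/ɤ/ harmonizes with /y/ ([-back]) → [e]
/u/ harmonizes with /y/ ([-back]) → [y]
/ɤ/ harmonizes with /y/ ([-back]) → [e]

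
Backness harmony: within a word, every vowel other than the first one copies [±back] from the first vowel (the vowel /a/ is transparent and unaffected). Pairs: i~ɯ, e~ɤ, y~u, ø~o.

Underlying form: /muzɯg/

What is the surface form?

no segment meets the rule's conditions; no change.

[muzɯg]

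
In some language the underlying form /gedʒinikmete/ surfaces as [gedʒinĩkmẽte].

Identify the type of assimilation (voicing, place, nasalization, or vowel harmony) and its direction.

nasalization, progressive

/i/→[ĩ] /e/→[ẽ].
Each target copies a feature from the preceding segment, so the direction is progressive.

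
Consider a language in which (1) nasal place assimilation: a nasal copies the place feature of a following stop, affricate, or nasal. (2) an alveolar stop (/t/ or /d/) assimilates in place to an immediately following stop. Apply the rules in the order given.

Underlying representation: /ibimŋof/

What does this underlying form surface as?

[ibiŋŋof]

Rule 1: /m/ before /ŋ/ (velar) → [ŋ]
After rule 1: ibiŋŋof
Rule 2: no segment meets the rule's conditions; no change.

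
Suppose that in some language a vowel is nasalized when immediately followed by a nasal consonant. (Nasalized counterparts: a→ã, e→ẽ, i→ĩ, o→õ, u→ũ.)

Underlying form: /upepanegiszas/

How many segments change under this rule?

1

/a/ before nasal /n/ → [ã]
1 segment changes.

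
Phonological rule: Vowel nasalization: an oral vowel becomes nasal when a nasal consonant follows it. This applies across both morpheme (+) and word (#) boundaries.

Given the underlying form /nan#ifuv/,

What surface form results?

[nãn#ifuv]

/a/ before nasal /n/ → [ã]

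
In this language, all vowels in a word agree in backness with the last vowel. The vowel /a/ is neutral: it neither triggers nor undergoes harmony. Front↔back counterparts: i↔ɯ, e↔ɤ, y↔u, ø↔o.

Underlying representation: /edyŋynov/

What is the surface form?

/e/ harmonizes with /o/ ([+back]) → [ɤ]
/y/ harmonizes with /o/ ([+back]) → [u]
/y/ harmonizes with /o/ ([+back]) → [u]

[ɤduŋunov]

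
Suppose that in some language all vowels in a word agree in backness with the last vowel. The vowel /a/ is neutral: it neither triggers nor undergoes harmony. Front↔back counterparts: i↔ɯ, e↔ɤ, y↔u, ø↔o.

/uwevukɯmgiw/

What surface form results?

[ywevykimgiw]

/u/ harmonizes with /i/ ([-back]) → [y]
/u/ harmonizes with /i/ ([-back]) → [y]
/ɯ/ harmonizes with /i/ ([-back]) → [i]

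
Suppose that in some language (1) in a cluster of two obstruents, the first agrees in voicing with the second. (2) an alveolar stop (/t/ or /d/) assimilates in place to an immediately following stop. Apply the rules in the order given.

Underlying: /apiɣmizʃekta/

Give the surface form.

[apiɣmisʃekta]

Rule 1: /z/ before /ʃ/ (voiceless) → [s]
After rule 1: apiɣmisʃekta
Rule 2: no segment meets the rule's conditions; no change.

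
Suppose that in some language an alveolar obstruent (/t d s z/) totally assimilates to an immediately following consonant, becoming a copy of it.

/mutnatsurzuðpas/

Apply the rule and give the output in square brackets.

[munnassurzuðpas]

/t/ before /n/ → [n] (total assimilation)
/t/ before /s/ → [s] (total assimilation)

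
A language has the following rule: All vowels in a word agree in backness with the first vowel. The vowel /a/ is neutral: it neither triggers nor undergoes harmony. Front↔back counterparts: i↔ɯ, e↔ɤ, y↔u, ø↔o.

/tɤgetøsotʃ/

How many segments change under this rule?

2

/e/ harmonizes with /ɤ/ ([+back]) → [ɤ]
/ø/ harmonizes with /ɤ/ ([+back]) → [o]
2 segments change.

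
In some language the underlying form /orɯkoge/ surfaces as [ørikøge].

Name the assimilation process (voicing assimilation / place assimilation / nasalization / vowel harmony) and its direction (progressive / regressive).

/o/→[ø] /ɯ/→[i] /o/→[ø].
Vowels agree with the last vowel, so the harmony is regressive.

vowel harmony, regressive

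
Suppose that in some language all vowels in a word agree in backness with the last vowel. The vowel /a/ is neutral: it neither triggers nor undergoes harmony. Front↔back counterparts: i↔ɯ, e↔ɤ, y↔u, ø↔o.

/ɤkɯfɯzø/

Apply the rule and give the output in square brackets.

[ekifizø]

/ɤ/ harmonizes with /ø/ ([-back]) → [e]
/ɯ/ harmonizes with /ø/ ([-back]) → [i]
/ɯ/ harmonizes with /ø/ ([-back]) → [i]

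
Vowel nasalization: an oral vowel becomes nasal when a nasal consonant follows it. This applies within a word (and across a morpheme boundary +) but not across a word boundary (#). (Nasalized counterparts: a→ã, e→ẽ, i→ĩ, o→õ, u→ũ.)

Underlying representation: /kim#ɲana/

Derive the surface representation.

[kĩm#ɲãna]

/i/ before nasal /m/ → [ĩ]
/a/ before nasal /n/ → [ã]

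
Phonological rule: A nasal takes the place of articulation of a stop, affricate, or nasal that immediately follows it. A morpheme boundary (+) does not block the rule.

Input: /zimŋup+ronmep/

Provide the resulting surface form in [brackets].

[ziŋŋup+rommep]

/m/ before /ŋ/ (velar) → [ŋ]
/n/ before /m/ (labial) → [m]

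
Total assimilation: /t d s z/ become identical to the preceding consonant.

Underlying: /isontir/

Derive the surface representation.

[isonnir]

/t/ after /n/ → [n] (total assimilation)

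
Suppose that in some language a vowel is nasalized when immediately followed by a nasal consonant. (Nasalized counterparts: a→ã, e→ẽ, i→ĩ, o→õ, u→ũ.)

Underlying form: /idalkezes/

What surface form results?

[idalkezes]

no segment meets the rule's conditions; no change.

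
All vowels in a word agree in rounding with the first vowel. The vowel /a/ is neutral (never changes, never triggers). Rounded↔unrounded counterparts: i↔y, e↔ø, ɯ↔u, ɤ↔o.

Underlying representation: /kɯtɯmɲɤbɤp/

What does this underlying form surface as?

no segment meets the rule's conditions; no change.

[kɯtɯmɲɤbɤp]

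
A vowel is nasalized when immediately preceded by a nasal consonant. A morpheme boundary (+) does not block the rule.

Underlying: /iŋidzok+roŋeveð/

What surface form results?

/i/ after nasal /ŋ/ → [ĩ]
/e/ after nasal /ŋ/ → [ẽ]

[iŋĩdzok+roŋẽveð]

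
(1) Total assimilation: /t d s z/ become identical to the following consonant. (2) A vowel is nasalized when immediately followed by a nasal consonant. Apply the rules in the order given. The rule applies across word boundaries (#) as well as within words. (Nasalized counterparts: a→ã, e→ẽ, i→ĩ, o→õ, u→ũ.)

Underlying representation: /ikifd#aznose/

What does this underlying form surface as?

Rule 1: /z/ before /n/ → [n] (total assimilation)
After rule 1: ikifd#annose
Rule 2: /a/ before nasal /n/ → [ã]

[ikifd#ãnnose]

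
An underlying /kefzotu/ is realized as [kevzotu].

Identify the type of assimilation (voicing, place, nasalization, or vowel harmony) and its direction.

voicing assimilation, regressive

/f/→[v].
Each target copies a feature from the following segment, so the direction is regressive.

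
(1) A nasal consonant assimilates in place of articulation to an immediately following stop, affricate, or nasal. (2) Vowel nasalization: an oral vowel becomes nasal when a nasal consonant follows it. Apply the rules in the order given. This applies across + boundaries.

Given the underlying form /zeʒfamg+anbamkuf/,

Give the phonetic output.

[zeʒfãŋg+ãmbãŋkuf]

Rule 1: /m/ before /g/ (velar) → [ŋ]
Rule 1: /n/ before /b/ (labial) → [m]
Rule 1: /m/ before /k/ (velar) → [ŋ]
After rule 1: zeʒfaŋg+ambaŋkuf
Rule 2: /a/ before nasal /ŋ/ → [ã]
Rule 2: /a/ before nasal /m/ → [ã]
Rule 2: /a/ before nasal /ŋ/ → [ã]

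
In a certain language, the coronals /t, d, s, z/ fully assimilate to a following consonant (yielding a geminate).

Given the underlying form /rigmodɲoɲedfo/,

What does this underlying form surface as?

/d/ before /ɲ/ → [ɲ] (total assimilation)
/d/ before /f/ → [f] (total assimilation)

[rigmoɲɲoɲeffo]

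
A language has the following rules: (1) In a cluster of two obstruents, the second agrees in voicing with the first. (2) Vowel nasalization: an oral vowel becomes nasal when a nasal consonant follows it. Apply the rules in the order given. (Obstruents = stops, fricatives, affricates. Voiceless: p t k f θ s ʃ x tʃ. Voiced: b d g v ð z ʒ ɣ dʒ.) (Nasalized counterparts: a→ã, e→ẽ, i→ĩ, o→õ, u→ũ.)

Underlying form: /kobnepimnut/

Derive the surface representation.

Rule 1: no segment meets the rule's conditions; no change.
After rule 1: kobnepimnut
Rule 2: /i/ before nasal /m/ → [ĩ]

[kobnepĩmnut]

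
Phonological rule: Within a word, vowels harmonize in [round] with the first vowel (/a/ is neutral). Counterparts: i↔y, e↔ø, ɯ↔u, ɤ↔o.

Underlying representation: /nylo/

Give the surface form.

no segment meets the rule's conditions; no change.

[nylo]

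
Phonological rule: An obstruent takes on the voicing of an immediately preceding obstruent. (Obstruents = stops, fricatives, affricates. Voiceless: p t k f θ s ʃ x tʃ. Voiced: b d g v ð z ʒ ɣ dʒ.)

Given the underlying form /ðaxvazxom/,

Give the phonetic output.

/v/ after /x/ (voiceless) → [f]
/x/ after /z/ (voiced) → [ɣ]

[ðaxfazɣom]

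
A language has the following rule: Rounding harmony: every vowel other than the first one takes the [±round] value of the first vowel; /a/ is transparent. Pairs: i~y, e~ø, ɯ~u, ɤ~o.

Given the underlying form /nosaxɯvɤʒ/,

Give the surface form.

[nosaxuvoʒ]

/ɯ/ harmonizes with /o/ ([+round]) → [u]
/ɤ/ harmonizes with /o/ ([+round]) → [o]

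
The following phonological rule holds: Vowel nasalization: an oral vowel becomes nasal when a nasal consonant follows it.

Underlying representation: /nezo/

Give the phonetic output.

[nezo]

no segment meets the rule's conditions; no change.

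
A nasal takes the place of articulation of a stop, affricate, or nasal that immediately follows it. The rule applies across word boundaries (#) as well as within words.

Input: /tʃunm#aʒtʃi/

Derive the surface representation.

[tʃumm#aʒtʃi]

/n/ before /m/ (labial) → [m]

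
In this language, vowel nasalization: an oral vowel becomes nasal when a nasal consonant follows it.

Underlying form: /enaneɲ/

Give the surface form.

[ẽnãnẽɲ]

/e/ before nasal /n/ → [ẽ]
/a/ before nasal /n/ → [ã]
/e/ before nasal /ɲ/ → [ẽ]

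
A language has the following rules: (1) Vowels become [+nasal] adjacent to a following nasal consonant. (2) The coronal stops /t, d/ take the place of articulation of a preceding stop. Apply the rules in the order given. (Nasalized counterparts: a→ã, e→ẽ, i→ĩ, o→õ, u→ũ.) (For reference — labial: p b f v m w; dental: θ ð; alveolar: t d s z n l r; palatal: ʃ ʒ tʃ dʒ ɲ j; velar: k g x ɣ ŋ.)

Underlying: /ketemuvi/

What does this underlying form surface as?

[ketẽmuvi]

Rule 1: /e/ before nasal /m/ → [ẽ]
After rule 1: ketẽmuvi
Rule 2: no segment meets the rule's conditions; no change.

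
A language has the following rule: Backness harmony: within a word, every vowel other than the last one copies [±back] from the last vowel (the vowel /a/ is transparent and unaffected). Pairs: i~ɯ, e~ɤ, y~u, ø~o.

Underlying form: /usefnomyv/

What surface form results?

/u/ harmonizes with /y/ ([-back]) → [y]
/o/ harmonizes with /y/ ([-back]) → [ø]

[ysefnømyv]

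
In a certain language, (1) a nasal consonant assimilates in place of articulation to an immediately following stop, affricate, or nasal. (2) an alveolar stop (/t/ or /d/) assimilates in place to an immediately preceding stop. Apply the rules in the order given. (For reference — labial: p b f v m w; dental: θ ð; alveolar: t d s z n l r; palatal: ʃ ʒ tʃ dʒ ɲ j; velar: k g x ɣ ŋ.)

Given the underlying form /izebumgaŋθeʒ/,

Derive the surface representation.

Rule 1: /m/ before /g/ (velar) → [ŋ]
After rule 1: izebuŋgaŋθeʒ
Rule 2: no segment meets the rule's conditions; no change.

[izebuŋgaŋθeʒ]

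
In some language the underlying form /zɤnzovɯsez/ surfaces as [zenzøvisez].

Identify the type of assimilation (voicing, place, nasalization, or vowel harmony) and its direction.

/ɤ/→[e] /o/→[ø] /ɯ/→[i].
Vowels agree with the last vowel, so the harmony is regressive.

vowel harmony, regressive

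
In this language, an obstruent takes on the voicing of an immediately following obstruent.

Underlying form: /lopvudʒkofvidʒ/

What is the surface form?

/p/ before /v/ (voiced) → [b]
/dʒ/ before /k/ (voiceless) → [tʃ]
/f/ before /v/ (voiced) → [v]

[lobvutʃkovvidʒ]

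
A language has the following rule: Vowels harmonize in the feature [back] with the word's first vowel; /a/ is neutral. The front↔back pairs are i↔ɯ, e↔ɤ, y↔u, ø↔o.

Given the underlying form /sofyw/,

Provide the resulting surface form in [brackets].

/y/ harmonizes with /o/ ([+back]) → [u]

[sofuw]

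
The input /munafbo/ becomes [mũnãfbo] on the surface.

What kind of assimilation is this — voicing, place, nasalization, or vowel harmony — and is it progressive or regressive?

nasalization, progressive

/u/→[ũ] /a/→[ã].
Each target copies a feature from the preceding segment, so the direction is progressive.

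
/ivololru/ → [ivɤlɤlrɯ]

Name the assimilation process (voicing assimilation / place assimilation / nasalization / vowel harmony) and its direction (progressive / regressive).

/o/→[ɤ] /o/→[ɤ] /u/→[ɯ].
Vowels agree with the first vowel, so the harmony is progressive.

vowel harmony, progressive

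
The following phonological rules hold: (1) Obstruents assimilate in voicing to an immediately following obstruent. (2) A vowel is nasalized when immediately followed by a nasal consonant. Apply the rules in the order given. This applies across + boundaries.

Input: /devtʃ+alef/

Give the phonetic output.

[deftʃ+alef]

Rule 1: /v/ before /tʃ/ (voiceless) → [f]
After rule 1: deftʃ+alef
Rule 2: no segment meets the rule's conditions; no change.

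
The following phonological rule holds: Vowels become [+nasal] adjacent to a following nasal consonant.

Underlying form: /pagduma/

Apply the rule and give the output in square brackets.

[pagdũma]

/u/ before nasal /m/ → [ũ]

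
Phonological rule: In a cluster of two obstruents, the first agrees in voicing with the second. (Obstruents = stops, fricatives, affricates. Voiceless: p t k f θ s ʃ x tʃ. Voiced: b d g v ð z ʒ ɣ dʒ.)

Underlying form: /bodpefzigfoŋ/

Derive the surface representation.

[botpevzikfoŋ]

/d/ before /p/ (voiceless) → [t]
/f/ before /z/ (voiced) → [v]
/g/ before /f/ (voiceless) → [k]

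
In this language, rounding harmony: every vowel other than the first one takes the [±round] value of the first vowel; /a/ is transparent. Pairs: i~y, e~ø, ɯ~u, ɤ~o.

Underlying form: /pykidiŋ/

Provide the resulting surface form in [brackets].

/i/ harmonizes with /y/ ([+round]) → [y]
/i/ harmonizes with /y/ ([+round]) → [y]

[pykydyŋ]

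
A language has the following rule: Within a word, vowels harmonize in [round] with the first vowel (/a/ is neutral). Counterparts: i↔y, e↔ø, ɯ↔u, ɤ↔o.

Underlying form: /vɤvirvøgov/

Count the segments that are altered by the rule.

/ø/ harmonizes with /ɤ/ ([-round]) → [e]
/o/ harmonizes with /ɤ/ ([-round]) → [ɤ]
2 segments change.

2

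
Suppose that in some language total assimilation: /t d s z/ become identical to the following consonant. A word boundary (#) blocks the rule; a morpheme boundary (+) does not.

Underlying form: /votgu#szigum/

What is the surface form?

[voggu#zzigum]

/t/ before /g/ → [g] (total assimilation)
/s/ before /z/ → [z] (total assimilation)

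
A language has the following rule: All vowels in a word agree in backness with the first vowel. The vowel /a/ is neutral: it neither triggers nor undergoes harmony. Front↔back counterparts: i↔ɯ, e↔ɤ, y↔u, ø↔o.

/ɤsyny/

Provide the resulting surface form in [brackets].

/y/ harmonizes with /ɤ/ ([+back]) → [u]
/y/ harmonizes with /ɤ/ ([+back]) → [u]

[ɤsunu]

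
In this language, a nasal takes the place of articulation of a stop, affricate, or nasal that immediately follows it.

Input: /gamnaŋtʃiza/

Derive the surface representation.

[gannaɲtʃiza]

/m/ before /n/ (alveolar) → [n]
/ŋ/ before /tʃ/ (palatal) → [ɲ]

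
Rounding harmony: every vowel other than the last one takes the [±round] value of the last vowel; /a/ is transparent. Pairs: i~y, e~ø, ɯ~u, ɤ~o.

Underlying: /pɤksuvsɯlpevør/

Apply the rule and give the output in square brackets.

[poksuvsulpøvør]

/ɤ/ harmonizes with /ø/ ([+round]) → [o]
/ɯ/ harmonizes with /ø/ ([+round]) → [u]
/e/ harmonizes with /ø/ ([+round]) → [ø]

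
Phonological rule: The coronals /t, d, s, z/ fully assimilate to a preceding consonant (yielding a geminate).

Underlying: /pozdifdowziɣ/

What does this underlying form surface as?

[pozziffowwiɣ]

/d/ after /z/ → [z] (total assimilation)
/d/ after /f/ → [f] (total assimilation)
/z/ after /w/ → [w] (total assimilation)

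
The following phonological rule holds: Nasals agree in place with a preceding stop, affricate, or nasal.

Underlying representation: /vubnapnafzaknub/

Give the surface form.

/n/ after /b/ (labial) → [m]
/n/ after /p/ (labial) → [m]
/n/ after /k/ (velar) → [ŋ]

[vubmapmafzakŋub]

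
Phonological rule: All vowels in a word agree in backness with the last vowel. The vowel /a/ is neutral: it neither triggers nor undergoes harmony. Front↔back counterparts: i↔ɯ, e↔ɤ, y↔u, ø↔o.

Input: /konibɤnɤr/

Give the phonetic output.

[konɯbɤnɤr]

/i/ harmonizes with /ɤ/ ([+back]) → [ɯ]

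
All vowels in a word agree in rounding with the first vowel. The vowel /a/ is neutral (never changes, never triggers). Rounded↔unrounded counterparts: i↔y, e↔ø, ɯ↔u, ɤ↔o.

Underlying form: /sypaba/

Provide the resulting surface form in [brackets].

no segment meets the rule's conditions; no change.

[sypaba]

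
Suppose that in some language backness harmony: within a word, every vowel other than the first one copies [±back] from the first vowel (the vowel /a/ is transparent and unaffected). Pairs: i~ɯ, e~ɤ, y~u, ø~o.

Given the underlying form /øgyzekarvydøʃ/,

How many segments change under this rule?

0

No segment meets the rule's conditions.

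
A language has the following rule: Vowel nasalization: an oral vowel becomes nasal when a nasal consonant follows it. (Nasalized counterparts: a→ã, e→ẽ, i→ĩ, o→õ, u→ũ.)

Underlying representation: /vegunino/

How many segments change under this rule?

2

/u/ before nasal /n/ → [ũ]
/i/ before nasal /n/ → [ĩ]
2 segments change.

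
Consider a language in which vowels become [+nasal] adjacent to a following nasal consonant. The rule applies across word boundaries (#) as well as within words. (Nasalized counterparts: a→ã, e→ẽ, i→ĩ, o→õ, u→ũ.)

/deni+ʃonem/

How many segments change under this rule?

/e/ before nasal /n/ → [ẽ]
/o/ before nasal /n/ → [õ]
/e/ before nasal /m/ → [ẽ]
3 segments change.

3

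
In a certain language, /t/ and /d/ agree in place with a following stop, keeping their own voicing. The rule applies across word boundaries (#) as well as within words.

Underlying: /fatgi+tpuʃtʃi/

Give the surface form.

[fakgi+ppuʃtʃi]

/t/ before /g/ (velar) → [k]
/t/ before /p/ (labial) → [p]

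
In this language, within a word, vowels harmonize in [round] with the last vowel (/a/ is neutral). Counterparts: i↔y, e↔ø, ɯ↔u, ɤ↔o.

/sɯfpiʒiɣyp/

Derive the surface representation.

/ɯ/ harmonizes with /y/ ([+round]) → [u]
/i/ harmonizes with /y/ ([+round]) → [y]
/i/ harmonizes with /y/ ([+round]) → [y]

[sufpyʒyɣyp]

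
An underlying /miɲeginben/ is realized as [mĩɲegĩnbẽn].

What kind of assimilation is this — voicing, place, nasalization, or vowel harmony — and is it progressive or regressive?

nasalization, regressive

/i/→[ĩ] /i/→[ĩ] /e/→[ẽ].
Each target copies a feature from the following segment, so the direction is regressive.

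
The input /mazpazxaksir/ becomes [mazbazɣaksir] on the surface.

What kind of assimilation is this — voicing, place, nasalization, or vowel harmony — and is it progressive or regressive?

voicing assimilation, progressive

/p/→[b] /x/→[ɣ].
Each target copies a feature from the preceding segment, so the direction is progressive.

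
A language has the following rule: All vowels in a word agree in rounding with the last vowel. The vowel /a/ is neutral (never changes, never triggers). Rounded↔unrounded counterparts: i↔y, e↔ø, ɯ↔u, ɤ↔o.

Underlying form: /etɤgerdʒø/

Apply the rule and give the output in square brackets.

[øtogørdʒø]

/e/ harmonizes with /ø/ ([+round]) → [ø]
/ɤ/ harmonizes with /ø/ ([+round]) → [o]
/e/ harmonizes with /ø/ ([+round]) → [ø]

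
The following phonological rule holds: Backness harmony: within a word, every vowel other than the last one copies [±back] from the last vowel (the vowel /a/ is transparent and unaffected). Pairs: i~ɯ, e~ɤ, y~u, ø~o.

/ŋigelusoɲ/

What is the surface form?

[ŋɯgɤlusoɲ]

/i/ harmonizes with /o/ ([+back]) → [ɯ]
/e/ harmonizes with /o/ ([+back]) → [ɤ]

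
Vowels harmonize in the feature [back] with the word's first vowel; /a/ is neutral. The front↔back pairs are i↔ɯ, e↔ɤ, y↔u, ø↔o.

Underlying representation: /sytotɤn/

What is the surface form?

/o/ harmonizes with /y/ ([-back]) → [ø]
/ɤ/ harmonizes with /y/ ([-back]) → [e]

[sytøten]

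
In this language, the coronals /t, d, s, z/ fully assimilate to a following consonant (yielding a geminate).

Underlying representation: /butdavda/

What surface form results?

/t/ before /d/ → [d] (total assimilation)

[buddavda]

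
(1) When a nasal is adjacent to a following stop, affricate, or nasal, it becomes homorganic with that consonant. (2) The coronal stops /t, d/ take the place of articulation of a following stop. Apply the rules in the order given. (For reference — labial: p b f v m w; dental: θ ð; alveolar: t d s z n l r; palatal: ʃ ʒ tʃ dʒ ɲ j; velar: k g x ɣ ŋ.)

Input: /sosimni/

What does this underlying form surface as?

Rule 1: /m/ before /n/ (alveolar) → [n]
After rule 1: sosinni
Rule 2: no segment meets the rule's conditions; no change.

[sosinni]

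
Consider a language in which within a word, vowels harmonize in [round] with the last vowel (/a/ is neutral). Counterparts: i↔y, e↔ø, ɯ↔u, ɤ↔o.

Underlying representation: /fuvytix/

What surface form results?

/u/ harmonizes with /i/ ([-round]) → [ɯ]
/y/ harmonizes with /i/ ([-round]) → [i]

[fɯvitix]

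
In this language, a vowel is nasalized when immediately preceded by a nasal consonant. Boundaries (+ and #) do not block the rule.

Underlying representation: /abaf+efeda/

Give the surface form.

[abaf+efeda]

no segment meets the rule's conditions; no change.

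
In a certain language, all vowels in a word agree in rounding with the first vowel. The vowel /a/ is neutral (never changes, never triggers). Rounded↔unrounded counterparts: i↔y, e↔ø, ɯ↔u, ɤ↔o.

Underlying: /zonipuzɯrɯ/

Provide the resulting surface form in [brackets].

[zonypuzuru]

/i/ harmonizes with /o/ ([+round]) → [y]
/ɯ/ harmonizes with /o/ ([+round]) → [u]
/ɯ/ harmonizes with /o/ ([+round]) → [u]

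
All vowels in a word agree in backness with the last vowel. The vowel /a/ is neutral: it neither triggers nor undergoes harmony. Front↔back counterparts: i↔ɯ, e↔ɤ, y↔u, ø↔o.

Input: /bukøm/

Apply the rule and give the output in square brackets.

/u/ harmonizes with /ø/ ([-back]) → [y]

[bykøm]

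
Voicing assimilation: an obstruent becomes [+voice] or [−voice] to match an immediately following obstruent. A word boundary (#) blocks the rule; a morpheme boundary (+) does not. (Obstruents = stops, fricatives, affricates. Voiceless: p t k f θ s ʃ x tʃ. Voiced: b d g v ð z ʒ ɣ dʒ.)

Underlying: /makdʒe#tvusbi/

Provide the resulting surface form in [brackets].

/k/ before /dʒ/ (voiced) → [g]
/t/ before /v/ (voiced) → [d]
/s/ before /b/ (voiced) → [z]

[magdʒe#dvuzbi]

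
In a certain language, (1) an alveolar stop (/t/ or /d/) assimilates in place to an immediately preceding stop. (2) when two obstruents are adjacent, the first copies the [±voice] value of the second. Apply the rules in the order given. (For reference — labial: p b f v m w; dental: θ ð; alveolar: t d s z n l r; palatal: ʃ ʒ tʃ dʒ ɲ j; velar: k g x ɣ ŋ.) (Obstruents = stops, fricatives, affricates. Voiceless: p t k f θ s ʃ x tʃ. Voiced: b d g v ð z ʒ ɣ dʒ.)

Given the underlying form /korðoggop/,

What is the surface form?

Rule 1: no segment meets the rule's conditions; no change.
After rule 1: korðoggop
Rule 2: no segment meets the rule's conditions; no change.

[korðoggop]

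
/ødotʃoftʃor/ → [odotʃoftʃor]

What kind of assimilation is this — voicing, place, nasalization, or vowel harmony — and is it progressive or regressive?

vowel harmony, regressive

/ø/→[o].
Vowels agree with the last vowel, so the harmony is regressive.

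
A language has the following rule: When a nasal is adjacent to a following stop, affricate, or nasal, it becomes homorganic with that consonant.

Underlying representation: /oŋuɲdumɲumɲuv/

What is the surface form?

/ɲ/ before /d/ (alveolar) → [n]
/m/ before /ɲ/ (palatal) → [ɲ]
/m/ before /ɲ/ (palatal) → [ɲ]

[oŋunduɲɲuɲɲuv]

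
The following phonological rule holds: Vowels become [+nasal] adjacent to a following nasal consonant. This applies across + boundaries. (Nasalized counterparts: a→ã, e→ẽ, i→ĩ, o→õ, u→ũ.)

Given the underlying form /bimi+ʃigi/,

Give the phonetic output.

/i/ before nasal /m/ → [ĩ]

[bĩmi+ʃigi]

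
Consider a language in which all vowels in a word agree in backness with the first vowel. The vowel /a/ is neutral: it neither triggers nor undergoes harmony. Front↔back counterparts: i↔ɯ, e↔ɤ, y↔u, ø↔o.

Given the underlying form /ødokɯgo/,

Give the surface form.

/o/ harmonizes with /ø/ ([-back]) → [ø]
/ɯ/ harmonizes with /ø/ ([-back]) → [i]
/o/ harmonizes with /ø/ ([-back]) → [ø]

[ødøkigø]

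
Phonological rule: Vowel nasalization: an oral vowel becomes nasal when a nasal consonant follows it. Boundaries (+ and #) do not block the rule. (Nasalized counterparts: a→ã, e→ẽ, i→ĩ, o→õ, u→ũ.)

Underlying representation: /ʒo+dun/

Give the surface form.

/u/ before nasal /n/ → [ũ]

[ʒo+dũn]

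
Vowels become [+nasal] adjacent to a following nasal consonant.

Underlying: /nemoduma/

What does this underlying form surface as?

[nẽmodũma]

/e/ before nasal /m/ → [ẽ]
/u/ before nasal /m/ → [ũ]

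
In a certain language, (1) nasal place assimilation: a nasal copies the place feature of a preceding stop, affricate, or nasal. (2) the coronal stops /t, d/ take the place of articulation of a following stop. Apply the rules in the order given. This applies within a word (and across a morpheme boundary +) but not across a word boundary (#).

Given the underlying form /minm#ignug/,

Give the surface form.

Rule 1: /m/ after /n/ (alveolar) → [n]
Rule 1: /n/ after /g/ (velar) → [ŋ]
After rule 1: minn#igŋug
Rule 2: no segment meets the rule's conditions; no change.

[minn#igŋug]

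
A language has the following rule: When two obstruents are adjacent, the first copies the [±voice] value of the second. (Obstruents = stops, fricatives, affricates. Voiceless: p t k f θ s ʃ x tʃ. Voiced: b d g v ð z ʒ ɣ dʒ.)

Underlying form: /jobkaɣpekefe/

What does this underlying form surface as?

/b/ before /k/ (voiceless) → [p]
/ɣ/ before /p/ (voiceless) → [x]

[jopkaxpekefe]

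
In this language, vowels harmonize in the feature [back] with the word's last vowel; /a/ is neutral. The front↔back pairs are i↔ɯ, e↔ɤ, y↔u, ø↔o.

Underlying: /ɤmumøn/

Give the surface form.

/ɤ/ harmonizes with /ø/ ([-back]) → [e]
/u/ harmonizes with /ø/ ([-back]) → [y]

[emymøn]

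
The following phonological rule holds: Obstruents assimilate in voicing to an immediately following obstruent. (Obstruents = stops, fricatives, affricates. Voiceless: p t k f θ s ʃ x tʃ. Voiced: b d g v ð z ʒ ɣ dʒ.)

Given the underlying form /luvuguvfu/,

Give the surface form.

[luvuguffu]

/v/ before /f/ (voiceless) → [f]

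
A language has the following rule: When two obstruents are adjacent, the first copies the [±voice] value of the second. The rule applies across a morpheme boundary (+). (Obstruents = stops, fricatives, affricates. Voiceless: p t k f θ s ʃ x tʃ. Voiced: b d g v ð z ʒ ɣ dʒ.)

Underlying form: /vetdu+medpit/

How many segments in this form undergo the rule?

2

/t/ before /d/ (voiced) → [d]
/d/ before /p/ (voiceless) → [t]
2 segments change.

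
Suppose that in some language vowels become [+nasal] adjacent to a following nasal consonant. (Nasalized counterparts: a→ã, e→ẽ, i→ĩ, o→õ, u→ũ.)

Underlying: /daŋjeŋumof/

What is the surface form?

/a/ before nasal /ŋ/ → [ã]
/e/ before nasal /ŋ/ → [ẽ]
/u/ before nasal /m/ → [ũ]

[dãŋjẽŋũmof]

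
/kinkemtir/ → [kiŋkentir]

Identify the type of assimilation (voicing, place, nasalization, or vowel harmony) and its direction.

/n/→[ŋ] /m/→[n].
Each target copies a feature from the following segment, so the direction is regressive.

place assimilation, regressive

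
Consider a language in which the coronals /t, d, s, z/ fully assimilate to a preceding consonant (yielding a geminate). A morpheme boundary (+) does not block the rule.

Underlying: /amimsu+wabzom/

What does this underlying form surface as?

[amimmu+wabbom]

/s/ after /m/ → [m] (total assimilation)
/z/ after /b/ → [b] (total assimilation)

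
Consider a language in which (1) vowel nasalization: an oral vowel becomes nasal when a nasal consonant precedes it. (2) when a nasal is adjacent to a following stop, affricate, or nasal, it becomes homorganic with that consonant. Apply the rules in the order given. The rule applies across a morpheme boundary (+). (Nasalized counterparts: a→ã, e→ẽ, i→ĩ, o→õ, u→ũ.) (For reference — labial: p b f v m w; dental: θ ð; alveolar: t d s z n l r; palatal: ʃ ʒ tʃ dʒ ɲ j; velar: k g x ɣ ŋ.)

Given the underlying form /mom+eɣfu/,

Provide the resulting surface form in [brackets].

Rule 1: /o/ after nasal /m/ → [õ]
Rule 1: /e/ after nasal /m/ → [ẽ]
After rule 1: mõm+ẽɣfu
Rule 2: no segment meets the rule's conditions; no change.

[mõm+ẽɣfu]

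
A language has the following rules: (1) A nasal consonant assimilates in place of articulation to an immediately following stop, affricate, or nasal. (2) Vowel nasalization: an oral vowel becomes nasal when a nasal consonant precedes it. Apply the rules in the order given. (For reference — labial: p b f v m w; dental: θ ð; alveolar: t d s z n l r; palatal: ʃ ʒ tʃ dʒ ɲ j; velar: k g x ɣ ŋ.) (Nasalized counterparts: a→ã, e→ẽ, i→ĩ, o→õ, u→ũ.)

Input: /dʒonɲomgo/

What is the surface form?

Rule 1: /n/ before /ɲ/ (palatal) → [ɲ]
Rule 1: /m/ before /g/ (velar) → [ŋ]
After rule 1: dʒoɲɲoŋgo
Rule 2: /o/ after nasal /ɲ/ → [õ]

[dʒoɲɲõŋgo]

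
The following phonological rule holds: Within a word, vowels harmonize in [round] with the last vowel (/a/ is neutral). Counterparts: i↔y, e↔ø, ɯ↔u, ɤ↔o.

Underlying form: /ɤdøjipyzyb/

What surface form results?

/ɤ/ harmonizes with /y/ ([+round]) → [o]
/i/ harmonizes with /y/ ([+round]) → [y]

[odøjypyzyb]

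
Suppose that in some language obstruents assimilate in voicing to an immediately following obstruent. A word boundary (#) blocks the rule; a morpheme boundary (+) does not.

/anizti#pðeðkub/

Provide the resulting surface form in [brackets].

[anisti#bðeθkub]

/z/ before /t/ (voiceless) → [s]
/p/ before /ð/ (voiced) → [b]
/ð/ before /k/ (voiceless) → [θ]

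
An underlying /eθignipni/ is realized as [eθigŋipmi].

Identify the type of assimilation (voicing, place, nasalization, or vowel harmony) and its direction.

place assimilation, progressive

/n/→[ŋ] /n/→[m].
Each target copies a feature from the preceding segment, so the direction is progressive.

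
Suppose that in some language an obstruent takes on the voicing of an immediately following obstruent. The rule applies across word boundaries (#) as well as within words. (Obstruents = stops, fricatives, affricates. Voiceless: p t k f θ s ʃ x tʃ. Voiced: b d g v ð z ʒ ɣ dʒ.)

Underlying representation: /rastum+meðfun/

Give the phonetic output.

[rastum+meθfun]

/ð/ before /f/ (voiceless) → [θ]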